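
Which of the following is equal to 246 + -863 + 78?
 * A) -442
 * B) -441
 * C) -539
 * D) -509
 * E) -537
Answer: C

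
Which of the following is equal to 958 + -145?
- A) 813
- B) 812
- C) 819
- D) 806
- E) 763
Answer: A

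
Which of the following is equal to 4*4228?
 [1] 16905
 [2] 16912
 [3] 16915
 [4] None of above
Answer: 2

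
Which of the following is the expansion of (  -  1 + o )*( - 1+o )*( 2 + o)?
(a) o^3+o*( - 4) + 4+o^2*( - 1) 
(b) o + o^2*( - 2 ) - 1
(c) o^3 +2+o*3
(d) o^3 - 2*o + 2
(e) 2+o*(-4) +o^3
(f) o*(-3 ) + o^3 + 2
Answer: f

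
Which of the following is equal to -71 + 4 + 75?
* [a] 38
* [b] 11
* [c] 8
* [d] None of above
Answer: c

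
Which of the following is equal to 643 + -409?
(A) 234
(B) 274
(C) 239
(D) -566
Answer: A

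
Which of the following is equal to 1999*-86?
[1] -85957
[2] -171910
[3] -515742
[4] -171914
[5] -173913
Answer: 4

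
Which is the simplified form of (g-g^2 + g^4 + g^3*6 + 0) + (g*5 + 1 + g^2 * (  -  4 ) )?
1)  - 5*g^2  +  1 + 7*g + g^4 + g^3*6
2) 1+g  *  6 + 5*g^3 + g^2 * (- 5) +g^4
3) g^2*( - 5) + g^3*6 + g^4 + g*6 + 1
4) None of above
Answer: 3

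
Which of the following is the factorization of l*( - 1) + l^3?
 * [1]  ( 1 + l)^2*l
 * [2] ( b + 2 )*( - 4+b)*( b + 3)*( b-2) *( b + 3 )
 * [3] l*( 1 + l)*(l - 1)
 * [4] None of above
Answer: 3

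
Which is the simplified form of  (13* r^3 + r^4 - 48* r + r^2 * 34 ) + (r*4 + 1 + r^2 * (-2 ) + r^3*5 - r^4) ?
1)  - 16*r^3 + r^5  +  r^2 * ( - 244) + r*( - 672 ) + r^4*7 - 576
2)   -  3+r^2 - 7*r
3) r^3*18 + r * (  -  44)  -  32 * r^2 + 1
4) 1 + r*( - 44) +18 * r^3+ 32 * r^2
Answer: 4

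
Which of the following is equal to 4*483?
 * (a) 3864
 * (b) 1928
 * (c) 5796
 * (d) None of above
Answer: d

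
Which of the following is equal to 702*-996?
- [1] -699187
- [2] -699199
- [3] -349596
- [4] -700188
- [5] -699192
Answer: 5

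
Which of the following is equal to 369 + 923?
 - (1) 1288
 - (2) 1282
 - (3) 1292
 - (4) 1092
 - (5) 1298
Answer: 3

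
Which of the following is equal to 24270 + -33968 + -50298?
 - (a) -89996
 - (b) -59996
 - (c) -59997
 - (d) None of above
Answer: b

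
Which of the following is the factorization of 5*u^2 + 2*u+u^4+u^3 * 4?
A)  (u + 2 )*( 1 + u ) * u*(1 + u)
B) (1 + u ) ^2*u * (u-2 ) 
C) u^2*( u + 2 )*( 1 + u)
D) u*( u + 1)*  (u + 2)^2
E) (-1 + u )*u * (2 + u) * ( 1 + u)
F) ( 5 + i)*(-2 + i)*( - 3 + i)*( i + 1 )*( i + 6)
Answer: A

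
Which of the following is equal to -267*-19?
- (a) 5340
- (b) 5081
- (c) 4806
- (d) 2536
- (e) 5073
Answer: e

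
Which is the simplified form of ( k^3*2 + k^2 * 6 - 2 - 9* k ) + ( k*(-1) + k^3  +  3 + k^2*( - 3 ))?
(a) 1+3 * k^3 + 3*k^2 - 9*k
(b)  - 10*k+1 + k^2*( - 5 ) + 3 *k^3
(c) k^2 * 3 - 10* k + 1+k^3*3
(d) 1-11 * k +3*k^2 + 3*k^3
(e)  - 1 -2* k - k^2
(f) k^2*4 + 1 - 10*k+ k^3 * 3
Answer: c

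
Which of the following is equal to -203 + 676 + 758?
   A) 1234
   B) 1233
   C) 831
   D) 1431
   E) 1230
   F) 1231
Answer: F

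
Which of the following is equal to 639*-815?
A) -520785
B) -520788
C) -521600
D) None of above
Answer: A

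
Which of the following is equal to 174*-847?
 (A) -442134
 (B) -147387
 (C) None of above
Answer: C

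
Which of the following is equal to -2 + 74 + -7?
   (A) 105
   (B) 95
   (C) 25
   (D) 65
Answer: D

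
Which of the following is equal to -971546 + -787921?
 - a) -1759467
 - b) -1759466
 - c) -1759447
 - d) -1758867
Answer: a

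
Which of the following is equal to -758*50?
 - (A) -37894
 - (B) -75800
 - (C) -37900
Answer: C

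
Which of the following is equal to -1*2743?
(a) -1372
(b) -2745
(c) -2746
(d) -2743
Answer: d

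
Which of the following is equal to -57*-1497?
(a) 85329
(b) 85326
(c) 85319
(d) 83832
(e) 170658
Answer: a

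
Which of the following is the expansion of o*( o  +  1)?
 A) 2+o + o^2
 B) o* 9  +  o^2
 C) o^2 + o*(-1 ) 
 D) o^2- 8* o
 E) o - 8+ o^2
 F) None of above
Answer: F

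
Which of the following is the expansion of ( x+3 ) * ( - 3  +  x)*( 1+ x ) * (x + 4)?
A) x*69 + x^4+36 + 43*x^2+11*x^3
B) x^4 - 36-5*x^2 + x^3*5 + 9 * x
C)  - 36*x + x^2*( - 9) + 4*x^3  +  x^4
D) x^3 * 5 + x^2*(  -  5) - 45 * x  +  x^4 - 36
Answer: D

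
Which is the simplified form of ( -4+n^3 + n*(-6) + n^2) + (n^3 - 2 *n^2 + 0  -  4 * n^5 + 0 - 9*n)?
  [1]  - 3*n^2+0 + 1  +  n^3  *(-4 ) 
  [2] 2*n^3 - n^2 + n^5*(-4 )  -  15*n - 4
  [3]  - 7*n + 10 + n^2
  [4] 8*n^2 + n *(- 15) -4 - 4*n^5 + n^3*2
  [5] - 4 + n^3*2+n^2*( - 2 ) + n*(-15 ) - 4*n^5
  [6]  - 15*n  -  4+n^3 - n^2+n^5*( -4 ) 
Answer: 2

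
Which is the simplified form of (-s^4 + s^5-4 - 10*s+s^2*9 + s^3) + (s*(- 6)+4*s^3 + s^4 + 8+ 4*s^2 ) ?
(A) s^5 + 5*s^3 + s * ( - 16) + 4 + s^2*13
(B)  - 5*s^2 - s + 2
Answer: A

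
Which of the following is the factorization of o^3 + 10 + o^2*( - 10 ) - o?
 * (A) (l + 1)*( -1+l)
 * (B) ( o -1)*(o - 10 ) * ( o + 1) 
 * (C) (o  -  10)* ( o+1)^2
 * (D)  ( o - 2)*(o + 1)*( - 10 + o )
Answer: B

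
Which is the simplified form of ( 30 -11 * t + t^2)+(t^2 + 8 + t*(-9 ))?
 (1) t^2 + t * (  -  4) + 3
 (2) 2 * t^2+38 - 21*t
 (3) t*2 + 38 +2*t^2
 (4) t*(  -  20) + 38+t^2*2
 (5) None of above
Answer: 4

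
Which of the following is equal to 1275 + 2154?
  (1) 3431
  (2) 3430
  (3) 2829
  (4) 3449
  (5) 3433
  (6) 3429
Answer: 6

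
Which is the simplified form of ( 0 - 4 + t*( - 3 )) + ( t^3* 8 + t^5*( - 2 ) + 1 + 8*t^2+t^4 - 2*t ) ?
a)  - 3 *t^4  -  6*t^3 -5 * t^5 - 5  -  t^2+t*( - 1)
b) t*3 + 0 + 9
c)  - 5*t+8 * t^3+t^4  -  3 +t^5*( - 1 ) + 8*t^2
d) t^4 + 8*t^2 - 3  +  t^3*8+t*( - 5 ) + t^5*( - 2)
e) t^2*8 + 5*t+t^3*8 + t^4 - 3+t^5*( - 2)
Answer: d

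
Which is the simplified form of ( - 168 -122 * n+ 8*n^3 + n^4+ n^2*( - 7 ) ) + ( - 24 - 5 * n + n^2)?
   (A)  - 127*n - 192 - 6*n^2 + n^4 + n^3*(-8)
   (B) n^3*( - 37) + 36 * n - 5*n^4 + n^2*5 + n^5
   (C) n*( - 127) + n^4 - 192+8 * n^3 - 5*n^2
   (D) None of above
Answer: D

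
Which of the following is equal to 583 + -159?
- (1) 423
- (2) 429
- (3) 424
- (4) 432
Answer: 3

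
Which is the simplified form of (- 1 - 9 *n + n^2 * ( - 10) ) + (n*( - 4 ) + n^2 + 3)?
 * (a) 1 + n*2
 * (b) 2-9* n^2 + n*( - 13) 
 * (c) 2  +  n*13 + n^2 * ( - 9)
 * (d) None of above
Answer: b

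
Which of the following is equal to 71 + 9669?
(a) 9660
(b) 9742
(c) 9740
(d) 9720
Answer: c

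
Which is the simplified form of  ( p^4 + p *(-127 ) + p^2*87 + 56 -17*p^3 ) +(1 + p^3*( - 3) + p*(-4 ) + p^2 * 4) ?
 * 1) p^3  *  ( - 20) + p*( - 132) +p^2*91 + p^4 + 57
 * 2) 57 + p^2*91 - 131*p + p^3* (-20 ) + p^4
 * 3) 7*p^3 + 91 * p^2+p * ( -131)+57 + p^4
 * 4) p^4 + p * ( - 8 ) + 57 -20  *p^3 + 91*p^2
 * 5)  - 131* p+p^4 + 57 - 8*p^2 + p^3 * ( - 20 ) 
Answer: 2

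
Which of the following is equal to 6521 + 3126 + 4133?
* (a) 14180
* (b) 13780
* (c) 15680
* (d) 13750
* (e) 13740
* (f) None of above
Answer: b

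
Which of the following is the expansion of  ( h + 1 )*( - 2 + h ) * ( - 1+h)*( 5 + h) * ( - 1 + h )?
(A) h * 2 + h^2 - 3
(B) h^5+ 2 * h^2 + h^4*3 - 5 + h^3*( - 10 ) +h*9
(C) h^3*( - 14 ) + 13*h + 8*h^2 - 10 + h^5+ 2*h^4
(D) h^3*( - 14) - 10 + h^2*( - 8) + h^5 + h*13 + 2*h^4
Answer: C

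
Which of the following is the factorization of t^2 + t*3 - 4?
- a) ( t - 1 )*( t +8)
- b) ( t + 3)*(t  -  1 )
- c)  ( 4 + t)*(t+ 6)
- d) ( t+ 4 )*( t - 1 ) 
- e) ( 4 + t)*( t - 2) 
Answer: d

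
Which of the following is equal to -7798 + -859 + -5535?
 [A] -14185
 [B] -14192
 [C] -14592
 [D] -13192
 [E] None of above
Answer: B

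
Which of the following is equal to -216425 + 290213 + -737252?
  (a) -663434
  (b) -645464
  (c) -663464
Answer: c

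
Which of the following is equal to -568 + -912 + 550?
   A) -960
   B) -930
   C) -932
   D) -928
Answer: B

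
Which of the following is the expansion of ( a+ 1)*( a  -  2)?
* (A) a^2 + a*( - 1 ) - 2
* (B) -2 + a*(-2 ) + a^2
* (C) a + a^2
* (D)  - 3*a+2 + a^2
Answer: A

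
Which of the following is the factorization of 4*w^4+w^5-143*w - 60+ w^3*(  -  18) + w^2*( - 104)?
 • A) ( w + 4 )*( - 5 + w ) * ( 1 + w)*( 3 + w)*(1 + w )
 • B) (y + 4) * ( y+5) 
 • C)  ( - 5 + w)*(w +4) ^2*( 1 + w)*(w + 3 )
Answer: A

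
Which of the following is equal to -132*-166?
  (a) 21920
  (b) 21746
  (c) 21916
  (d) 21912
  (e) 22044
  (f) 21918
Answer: d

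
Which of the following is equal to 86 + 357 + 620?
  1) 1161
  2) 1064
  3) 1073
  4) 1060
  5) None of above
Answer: 5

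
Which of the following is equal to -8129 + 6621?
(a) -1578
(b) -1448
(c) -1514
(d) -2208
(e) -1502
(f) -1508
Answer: f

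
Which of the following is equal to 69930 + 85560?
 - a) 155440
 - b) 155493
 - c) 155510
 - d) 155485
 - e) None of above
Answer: e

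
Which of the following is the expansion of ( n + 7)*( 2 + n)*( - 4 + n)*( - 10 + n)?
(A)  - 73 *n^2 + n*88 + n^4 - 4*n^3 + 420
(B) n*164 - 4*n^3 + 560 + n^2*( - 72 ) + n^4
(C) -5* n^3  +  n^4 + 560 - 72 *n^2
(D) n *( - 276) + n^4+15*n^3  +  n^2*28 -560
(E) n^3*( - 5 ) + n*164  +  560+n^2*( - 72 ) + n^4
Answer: E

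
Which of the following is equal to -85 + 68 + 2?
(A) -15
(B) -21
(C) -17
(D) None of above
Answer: A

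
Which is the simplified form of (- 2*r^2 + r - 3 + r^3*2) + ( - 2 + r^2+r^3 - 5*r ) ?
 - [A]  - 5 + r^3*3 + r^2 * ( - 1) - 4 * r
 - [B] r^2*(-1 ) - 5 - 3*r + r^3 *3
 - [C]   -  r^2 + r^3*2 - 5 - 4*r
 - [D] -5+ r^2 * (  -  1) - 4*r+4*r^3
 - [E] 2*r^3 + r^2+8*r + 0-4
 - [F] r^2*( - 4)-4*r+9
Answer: A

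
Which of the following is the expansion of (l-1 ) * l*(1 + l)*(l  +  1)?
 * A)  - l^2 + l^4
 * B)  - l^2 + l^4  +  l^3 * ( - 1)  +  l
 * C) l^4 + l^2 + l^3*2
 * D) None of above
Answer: D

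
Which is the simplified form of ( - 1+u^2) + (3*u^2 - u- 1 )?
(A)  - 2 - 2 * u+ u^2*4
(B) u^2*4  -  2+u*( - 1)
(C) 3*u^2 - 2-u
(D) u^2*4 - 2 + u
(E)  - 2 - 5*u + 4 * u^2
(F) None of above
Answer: B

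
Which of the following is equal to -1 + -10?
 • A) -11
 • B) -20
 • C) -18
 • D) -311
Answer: A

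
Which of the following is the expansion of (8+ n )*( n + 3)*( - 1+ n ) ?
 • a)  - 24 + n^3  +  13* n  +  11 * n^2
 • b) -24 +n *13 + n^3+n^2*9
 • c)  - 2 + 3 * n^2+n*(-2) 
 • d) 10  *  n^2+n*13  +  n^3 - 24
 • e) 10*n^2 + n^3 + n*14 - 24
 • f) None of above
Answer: d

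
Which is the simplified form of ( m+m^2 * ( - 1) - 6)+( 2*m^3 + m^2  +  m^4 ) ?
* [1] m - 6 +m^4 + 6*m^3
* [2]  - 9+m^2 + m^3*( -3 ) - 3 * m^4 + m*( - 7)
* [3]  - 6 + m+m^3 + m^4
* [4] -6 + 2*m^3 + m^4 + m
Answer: 4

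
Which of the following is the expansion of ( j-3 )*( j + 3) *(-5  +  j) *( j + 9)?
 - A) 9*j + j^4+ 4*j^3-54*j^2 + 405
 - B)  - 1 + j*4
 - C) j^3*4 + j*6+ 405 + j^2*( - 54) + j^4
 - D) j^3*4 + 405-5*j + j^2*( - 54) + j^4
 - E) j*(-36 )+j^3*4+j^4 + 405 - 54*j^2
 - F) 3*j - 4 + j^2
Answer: E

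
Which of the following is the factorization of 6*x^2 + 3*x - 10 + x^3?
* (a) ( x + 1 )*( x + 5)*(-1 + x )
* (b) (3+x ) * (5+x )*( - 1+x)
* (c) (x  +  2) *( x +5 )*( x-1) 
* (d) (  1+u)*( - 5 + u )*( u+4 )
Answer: c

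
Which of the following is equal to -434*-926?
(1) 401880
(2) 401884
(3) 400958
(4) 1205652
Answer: 2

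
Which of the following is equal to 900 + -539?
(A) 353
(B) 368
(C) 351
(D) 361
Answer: D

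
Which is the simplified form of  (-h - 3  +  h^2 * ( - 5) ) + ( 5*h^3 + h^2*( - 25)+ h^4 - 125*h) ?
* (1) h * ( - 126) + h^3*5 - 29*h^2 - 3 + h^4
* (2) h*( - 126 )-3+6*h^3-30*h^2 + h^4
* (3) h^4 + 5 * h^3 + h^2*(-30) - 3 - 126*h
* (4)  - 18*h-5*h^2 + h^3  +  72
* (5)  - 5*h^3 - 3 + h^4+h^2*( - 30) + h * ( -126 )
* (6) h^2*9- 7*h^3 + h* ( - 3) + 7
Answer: 3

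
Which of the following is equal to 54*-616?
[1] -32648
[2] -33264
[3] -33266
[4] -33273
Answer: 2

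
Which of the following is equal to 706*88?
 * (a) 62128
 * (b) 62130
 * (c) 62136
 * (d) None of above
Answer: a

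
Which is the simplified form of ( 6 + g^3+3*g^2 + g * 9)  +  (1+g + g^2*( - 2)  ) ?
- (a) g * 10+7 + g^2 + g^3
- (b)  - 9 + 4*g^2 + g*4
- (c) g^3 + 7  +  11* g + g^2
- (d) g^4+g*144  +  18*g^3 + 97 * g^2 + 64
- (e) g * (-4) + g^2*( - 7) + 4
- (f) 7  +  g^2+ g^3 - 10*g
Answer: a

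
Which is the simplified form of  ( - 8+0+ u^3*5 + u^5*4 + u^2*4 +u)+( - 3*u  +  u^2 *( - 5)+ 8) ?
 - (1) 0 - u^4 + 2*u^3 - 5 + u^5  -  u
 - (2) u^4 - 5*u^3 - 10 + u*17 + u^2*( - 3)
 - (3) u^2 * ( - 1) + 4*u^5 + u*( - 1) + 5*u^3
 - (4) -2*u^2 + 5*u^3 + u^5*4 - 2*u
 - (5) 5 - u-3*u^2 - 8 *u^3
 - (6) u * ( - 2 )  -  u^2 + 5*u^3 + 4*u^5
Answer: 6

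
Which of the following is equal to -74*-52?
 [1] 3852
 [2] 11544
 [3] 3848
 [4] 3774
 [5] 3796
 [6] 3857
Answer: 3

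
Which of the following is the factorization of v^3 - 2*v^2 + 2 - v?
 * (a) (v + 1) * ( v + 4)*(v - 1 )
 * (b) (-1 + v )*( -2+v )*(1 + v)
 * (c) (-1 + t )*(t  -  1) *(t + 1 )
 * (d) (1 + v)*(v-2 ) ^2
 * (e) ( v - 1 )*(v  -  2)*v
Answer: b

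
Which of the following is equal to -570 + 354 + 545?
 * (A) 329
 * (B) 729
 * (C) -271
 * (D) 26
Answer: A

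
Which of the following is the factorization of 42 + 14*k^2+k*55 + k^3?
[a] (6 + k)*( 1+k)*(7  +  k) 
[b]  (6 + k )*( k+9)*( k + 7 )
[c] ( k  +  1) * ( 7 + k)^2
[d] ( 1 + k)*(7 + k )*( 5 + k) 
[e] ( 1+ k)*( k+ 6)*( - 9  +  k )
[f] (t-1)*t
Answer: a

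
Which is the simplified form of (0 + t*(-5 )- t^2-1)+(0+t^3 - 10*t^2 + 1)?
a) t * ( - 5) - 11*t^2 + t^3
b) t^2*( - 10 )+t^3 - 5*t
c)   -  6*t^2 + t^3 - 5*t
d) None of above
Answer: a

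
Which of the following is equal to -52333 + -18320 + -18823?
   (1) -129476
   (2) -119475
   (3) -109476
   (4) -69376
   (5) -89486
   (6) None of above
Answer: 6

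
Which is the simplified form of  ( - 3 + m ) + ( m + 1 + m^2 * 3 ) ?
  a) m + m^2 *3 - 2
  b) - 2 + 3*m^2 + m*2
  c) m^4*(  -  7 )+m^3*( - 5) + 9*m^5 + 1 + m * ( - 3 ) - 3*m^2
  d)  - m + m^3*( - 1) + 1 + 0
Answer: b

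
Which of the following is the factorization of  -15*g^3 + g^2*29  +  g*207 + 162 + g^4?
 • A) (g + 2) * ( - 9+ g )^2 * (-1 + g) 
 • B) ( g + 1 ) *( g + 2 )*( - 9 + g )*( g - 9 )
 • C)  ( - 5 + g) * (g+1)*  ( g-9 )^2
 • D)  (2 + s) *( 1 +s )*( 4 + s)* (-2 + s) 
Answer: B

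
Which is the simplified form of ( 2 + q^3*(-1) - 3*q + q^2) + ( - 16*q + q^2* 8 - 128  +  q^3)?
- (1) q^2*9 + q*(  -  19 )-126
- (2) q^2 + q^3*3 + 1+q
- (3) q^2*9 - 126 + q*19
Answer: 1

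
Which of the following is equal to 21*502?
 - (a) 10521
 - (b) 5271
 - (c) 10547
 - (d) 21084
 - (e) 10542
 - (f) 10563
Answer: e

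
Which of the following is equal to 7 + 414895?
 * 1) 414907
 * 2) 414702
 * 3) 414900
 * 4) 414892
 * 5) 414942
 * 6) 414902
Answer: 6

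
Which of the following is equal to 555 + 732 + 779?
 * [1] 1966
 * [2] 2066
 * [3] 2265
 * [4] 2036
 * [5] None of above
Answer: 2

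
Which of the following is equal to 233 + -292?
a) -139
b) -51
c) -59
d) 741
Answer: c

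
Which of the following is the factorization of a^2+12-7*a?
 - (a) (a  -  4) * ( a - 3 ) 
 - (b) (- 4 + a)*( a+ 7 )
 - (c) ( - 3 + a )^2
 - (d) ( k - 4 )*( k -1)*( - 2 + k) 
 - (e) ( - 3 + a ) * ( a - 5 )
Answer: a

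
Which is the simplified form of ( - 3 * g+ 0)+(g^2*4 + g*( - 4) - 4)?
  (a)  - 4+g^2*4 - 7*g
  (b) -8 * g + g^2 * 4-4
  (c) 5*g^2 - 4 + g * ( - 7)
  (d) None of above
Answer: a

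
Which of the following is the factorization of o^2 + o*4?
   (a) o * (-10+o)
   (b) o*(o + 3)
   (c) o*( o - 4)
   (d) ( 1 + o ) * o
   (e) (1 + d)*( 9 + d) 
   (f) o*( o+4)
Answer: f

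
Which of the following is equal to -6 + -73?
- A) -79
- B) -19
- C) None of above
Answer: A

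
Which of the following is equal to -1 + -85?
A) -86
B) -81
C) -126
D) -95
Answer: A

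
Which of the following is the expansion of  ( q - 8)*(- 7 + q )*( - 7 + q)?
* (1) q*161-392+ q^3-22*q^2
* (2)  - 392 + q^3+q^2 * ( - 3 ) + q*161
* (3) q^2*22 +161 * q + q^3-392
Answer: 1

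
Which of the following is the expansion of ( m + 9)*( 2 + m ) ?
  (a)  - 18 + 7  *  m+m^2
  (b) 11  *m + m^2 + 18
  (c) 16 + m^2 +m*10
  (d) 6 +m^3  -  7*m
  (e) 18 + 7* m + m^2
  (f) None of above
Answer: b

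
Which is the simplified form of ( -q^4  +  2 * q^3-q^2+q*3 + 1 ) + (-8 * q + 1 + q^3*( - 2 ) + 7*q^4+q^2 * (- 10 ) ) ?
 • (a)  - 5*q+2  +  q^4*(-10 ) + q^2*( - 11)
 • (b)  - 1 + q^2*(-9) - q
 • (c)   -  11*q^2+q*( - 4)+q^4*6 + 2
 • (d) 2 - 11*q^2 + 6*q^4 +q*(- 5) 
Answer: d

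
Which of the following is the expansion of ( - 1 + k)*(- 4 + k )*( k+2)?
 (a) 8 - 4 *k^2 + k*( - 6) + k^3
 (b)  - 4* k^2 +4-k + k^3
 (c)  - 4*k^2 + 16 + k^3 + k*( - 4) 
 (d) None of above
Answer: d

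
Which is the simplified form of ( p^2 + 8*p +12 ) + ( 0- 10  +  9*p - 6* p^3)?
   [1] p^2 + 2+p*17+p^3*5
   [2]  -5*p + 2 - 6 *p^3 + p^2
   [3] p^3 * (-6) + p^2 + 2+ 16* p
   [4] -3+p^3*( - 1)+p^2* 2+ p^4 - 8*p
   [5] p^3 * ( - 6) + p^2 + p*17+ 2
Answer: 5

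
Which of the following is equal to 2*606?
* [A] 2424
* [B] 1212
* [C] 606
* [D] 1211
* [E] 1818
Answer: B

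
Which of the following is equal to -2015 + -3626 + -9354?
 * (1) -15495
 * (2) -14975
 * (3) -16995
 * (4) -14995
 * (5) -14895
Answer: 4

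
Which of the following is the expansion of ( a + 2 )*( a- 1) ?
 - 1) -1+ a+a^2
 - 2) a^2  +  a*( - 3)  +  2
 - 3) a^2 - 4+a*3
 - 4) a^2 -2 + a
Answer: 4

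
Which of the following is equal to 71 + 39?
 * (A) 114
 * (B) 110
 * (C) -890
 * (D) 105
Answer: B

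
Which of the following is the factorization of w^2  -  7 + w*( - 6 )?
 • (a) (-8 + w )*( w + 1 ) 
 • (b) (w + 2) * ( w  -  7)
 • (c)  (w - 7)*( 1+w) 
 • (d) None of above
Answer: c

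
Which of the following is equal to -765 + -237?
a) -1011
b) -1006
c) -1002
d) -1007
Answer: c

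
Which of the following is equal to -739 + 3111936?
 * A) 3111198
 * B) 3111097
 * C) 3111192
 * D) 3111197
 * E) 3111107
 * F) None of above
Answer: D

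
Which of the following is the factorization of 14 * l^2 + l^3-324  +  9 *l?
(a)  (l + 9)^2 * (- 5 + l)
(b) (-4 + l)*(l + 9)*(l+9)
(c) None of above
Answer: b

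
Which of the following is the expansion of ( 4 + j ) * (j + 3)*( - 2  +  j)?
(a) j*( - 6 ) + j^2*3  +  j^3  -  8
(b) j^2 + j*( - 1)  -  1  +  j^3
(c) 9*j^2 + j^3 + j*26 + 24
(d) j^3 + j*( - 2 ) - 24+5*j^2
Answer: d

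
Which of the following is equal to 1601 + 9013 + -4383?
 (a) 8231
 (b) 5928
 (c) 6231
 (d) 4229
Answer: c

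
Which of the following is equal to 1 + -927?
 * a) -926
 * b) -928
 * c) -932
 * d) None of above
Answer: a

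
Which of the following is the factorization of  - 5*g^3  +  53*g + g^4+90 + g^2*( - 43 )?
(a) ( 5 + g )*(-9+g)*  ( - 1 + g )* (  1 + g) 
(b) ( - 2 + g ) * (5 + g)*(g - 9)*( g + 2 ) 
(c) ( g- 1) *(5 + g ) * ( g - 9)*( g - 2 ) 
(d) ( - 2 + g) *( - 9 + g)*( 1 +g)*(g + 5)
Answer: d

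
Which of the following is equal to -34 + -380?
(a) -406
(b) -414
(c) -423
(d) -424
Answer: b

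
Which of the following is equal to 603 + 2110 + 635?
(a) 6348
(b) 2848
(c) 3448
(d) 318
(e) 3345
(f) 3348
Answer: f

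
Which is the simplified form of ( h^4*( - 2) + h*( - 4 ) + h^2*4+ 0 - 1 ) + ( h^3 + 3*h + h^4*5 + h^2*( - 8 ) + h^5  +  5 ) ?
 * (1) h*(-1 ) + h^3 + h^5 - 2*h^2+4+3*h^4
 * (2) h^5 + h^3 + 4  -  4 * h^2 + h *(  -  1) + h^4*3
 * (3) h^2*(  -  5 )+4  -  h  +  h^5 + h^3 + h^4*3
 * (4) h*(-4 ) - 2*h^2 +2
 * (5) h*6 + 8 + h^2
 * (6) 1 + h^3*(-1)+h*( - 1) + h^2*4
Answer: 2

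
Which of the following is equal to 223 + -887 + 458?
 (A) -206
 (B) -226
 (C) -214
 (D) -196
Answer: A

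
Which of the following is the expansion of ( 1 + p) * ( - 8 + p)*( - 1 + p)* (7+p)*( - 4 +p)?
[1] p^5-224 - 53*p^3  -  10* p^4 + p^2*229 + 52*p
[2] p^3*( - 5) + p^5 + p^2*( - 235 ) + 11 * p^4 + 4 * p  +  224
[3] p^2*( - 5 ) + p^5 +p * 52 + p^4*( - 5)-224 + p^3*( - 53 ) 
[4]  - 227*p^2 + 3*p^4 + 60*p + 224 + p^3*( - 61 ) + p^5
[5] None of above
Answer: 5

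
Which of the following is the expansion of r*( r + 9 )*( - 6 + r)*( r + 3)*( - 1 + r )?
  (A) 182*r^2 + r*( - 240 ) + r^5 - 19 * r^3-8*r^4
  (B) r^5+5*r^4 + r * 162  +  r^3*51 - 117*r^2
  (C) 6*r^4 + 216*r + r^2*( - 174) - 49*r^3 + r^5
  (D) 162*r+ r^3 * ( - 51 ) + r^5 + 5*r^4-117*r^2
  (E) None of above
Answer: D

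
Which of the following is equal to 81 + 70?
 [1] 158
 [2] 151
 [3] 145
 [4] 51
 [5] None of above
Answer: 2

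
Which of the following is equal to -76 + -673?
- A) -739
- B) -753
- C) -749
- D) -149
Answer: C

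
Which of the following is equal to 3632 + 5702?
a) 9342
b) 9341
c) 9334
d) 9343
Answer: c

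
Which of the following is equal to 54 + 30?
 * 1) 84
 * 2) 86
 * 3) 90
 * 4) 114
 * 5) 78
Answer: 1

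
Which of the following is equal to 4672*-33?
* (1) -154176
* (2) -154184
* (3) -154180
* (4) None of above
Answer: 1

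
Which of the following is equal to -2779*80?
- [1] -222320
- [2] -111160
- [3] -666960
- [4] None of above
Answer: 1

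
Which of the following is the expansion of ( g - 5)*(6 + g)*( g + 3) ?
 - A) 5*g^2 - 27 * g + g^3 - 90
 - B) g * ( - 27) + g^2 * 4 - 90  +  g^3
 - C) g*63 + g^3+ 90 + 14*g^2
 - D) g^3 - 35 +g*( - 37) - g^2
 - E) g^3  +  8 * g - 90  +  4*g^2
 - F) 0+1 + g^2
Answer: B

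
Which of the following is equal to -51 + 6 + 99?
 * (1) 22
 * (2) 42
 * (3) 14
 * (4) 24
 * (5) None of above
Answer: 5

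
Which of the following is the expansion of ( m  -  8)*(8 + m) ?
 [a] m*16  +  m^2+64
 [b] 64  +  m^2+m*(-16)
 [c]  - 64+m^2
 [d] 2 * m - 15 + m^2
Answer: c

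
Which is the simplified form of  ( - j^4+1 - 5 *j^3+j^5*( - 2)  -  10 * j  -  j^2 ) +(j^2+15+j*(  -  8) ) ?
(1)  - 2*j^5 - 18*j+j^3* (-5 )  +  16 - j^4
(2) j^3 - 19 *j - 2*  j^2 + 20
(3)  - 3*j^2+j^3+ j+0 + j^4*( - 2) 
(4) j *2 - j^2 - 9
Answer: 1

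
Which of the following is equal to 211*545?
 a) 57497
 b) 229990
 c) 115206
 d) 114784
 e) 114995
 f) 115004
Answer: e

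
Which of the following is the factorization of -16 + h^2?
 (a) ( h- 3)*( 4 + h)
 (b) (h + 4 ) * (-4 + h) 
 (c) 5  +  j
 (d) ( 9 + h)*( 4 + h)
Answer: b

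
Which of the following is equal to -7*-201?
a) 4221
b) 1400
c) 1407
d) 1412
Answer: c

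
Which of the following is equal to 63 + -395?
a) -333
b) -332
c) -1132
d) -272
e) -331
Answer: b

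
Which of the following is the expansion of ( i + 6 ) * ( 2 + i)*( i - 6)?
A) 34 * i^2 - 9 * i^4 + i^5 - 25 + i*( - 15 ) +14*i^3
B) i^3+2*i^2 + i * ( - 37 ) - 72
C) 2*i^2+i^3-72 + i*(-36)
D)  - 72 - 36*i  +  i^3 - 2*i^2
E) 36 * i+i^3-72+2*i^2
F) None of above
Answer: C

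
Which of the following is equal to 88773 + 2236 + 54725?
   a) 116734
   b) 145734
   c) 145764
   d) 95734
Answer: b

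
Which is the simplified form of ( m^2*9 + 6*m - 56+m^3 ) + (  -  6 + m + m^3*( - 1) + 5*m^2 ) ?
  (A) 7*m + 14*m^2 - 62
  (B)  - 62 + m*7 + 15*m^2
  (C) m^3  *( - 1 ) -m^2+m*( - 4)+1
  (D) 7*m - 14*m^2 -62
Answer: A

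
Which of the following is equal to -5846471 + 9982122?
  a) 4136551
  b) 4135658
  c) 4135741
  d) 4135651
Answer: d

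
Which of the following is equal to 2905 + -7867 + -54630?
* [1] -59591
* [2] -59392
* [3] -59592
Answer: 3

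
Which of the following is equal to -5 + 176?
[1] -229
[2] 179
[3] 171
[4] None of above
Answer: 3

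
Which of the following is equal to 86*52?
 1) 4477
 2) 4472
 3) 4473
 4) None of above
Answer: 2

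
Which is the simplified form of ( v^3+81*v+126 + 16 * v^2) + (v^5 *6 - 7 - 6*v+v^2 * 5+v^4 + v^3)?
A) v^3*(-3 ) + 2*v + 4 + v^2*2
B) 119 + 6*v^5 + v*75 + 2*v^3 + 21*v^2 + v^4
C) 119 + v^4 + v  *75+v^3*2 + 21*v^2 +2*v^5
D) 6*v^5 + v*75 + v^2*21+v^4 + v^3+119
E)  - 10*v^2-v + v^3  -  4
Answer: B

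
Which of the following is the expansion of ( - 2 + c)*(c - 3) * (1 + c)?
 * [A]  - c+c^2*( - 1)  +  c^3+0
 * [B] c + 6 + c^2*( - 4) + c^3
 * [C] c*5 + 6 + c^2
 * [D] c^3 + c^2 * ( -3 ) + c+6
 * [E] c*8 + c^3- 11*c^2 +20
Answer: B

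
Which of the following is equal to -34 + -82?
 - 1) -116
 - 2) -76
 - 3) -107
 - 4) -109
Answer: 1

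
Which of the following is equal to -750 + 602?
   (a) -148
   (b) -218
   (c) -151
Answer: a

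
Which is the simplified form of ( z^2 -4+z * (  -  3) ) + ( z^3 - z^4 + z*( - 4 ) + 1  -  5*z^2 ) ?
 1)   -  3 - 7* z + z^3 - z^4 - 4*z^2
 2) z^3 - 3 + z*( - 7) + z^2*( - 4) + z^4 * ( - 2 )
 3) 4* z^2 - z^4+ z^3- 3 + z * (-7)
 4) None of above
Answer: 1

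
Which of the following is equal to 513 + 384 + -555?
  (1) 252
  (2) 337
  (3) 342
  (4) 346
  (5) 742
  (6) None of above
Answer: 3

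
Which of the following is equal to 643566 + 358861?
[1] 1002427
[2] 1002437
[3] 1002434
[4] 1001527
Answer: 1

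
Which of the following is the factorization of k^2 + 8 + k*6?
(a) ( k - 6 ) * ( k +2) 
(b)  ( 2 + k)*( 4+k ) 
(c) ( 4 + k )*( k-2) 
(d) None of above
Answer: b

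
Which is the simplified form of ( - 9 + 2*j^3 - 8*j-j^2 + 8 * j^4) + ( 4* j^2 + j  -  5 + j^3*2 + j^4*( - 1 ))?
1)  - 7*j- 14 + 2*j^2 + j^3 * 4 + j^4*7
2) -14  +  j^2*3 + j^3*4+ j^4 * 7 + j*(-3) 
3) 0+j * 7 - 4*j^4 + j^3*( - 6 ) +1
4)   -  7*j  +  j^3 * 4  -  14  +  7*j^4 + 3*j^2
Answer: 4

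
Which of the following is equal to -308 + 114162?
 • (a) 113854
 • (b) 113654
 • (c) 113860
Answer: a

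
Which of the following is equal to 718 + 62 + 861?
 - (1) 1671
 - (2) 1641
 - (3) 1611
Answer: 2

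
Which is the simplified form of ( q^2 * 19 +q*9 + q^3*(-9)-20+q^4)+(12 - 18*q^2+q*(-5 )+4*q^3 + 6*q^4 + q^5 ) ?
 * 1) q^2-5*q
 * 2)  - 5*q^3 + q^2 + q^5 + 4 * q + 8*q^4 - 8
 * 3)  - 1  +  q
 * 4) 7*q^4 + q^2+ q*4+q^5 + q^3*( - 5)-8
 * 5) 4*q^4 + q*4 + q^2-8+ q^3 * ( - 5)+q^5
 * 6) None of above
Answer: 4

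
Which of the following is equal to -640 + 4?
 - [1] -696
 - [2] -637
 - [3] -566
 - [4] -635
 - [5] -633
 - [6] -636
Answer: 6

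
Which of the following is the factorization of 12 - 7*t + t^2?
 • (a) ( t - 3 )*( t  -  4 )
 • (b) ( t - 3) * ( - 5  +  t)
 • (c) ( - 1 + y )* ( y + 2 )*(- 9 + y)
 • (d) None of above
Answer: a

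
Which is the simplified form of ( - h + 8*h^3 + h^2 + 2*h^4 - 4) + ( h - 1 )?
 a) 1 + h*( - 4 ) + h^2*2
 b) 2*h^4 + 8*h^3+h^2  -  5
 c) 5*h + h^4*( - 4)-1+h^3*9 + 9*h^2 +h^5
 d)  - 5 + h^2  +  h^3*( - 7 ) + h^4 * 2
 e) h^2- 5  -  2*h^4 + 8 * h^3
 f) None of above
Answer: b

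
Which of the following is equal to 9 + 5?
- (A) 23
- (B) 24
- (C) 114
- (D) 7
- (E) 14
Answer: E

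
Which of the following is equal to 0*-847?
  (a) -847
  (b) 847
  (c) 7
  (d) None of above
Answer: d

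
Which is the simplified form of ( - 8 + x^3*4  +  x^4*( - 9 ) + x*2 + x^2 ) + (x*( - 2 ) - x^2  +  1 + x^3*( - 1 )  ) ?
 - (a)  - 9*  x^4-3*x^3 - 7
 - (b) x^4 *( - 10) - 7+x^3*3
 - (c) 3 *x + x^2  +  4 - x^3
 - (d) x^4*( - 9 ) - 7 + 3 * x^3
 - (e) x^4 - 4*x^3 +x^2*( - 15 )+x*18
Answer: d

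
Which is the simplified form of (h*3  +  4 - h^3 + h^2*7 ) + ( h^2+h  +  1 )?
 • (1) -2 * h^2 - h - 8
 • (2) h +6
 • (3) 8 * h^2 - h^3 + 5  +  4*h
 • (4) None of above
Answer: 3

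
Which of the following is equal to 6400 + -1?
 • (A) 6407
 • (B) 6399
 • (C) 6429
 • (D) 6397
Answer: B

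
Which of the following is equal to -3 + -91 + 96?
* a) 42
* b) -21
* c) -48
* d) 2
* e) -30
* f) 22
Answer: d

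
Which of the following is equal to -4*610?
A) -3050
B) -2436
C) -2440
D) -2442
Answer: C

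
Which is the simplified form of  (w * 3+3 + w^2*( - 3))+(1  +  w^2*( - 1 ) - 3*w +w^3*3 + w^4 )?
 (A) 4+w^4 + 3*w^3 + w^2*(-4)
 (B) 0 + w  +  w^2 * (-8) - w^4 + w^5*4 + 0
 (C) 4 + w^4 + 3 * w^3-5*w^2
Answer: A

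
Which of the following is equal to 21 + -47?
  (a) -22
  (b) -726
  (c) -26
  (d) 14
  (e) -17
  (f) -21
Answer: c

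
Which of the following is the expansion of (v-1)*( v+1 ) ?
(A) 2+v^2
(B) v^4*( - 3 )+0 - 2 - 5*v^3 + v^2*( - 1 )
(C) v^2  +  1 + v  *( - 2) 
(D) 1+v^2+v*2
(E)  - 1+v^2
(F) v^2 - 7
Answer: E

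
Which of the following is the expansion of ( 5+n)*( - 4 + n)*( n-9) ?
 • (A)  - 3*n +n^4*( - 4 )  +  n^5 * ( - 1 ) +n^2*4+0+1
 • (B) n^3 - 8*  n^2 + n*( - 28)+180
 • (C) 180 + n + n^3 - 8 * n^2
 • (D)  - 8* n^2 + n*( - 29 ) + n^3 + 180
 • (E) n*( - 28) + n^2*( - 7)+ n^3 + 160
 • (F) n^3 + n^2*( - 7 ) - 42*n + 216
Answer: D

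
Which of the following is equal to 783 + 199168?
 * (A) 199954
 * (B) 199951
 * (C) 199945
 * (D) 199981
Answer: B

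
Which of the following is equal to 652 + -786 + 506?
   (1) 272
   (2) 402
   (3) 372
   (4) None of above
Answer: 3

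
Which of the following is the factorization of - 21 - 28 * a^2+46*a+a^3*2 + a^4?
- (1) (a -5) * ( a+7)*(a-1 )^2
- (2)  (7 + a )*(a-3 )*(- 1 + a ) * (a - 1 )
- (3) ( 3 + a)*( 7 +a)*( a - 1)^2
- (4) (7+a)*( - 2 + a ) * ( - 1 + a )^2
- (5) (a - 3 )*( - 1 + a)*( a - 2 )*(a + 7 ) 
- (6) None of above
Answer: 2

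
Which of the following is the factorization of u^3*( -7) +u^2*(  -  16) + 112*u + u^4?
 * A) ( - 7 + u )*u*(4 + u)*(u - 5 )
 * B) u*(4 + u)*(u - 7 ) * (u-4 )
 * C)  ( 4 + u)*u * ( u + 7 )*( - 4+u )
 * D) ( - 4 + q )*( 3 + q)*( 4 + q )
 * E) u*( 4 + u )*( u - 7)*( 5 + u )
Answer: B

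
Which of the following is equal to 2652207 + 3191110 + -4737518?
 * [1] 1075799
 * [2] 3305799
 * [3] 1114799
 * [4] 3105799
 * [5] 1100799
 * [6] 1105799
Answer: 6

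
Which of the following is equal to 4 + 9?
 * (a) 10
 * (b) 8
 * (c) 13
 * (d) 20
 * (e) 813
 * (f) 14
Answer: c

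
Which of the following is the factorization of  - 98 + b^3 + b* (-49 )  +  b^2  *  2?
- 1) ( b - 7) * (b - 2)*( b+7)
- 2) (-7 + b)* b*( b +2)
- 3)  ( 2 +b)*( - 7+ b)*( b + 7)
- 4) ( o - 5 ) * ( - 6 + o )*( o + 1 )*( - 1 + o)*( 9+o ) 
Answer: 3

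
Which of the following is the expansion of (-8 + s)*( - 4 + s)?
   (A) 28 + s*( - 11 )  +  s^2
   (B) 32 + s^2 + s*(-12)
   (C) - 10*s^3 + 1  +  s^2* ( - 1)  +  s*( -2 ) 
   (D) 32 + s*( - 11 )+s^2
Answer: B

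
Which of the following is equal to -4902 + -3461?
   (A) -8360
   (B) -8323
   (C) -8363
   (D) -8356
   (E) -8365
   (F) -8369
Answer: C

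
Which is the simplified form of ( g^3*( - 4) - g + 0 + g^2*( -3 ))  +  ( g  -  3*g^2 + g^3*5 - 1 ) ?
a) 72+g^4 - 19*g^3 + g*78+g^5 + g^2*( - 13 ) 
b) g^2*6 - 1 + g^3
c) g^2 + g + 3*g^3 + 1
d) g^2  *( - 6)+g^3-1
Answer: d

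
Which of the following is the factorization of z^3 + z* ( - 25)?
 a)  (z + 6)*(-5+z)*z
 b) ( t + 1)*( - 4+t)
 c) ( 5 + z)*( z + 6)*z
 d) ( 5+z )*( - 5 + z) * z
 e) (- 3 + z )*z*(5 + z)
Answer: d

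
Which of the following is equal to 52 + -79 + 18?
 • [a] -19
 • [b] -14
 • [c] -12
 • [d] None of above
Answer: d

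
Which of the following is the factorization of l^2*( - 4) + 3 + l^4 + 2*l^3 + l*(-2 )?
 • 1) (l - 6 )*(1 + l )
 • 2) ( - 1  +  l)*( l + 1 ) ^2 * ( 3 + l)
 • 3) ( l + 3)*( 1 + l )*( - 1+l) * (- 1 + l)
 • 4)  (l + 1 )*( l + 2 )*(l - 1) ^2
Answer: 3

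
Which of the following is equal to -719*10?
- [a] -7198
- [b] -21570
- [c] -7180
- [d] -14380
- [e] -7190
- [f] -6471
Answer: e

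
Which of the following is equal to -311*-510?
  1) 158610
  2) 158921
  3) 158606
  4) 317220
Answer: 1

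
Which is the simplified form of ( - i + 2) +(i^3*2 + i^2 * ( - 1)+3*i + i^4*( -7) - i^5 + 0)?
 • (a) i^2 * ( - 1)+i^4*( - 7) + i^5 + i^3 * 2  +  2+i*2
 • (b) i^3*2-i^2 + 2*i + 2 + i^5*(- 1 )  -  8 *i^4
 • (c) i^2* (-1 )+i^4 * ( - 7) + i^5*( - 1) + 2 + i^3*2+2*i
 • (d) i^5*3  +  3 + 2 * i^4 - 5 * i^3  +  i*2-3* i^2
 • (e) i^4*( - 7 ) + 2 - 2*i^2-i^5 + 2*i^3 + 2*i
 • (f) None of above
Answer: c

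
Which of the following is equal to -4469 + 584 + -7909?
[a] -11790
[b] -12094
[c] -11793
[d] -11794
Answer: d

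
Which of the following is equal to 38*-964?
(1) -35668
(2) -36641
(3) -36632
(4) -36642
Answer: 3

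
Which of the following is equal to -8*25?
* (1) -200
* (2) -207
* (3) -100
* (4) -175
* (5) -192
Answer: 1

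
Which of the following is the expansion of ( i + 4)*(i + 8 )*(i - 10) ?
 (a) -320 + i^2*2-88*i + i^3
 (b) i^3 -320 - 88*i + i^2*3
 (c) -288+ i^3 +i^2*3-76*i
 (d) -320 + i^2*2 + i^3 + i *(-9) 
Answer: a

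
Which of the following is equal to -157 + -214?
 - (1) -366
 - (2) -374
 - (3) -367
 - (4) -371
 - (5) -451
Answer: 4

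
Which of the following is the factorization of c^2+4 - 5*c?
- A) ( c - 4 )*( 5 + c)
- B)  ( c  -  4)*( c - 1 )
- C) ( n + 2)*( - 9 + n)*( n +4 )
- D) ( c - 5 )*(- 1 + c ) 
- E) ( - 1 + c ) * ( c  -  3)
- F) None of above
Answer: B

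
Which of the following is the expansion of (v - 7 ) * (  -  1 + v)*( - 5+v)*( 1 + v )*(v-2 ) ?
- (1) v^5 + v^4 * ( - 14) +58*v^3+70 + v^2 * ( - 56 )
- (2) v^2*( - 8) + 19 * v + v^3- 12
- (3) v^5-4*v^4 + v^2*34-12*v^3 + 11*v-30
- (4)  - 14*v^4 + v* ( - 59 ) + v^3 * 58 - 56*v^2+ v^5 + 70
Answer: 4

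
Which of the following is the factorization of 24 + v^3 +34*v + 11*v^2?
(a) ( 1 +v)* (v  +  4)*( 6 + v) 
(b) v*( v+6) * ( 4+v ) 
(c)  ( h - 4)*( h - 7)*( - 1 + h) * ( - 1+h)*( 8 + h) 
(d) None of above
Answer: a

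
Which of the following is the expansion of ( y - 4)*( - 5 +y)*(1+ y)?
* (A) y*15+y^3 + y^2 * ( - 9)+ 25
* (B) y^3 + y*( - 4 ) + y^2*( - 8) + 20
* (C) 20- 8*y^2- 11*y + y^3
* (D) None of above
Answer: D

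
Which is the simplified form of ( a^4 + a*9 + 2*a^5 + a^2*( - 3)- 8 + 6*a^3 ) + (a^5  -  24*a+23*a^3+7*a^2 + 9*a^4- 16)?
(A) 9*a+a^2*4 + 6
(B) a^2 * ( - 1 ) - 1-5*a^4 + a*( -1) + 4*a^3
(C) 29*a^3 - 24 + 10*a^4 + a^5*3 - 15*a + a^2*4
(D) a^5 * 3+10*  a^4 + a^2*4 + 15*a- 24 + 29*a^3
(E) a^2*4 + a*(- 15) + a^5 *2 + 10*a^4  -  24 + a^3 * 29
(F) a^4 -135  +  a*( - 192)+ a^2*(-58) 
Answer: C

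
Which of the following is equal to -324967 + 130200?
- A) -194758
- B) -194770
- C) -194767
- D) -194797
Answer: C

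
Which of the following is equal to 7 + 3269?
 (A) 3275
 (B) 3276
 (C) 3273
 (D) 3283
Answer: B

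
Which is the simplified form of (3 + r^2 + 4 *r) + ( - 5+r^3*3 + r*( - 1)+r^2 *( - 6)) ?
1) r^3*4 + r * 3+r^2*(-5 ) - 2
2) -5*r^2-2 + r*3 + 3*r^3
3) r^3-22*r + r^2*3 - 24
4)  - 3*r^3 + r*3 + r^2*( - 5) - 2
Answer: 2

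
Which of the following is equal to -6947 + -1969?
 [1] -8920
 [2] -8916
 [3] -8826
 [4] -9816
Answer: 2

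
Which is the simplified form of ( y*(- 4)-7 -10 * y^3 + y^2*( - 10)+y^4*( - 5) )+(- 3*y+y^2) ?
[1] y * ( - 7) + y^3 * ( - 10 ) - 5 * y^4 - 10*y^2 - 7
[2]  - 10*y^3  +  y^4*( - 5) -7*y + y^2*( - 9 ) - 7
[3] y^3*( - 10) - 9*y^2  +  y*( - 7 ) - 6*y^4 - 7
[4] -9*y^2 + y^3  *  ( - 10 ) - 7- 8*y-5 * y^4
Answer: 2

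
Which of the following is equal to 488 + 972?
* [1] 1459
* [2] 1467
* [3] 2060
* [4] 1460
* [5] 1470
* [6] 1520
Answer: 4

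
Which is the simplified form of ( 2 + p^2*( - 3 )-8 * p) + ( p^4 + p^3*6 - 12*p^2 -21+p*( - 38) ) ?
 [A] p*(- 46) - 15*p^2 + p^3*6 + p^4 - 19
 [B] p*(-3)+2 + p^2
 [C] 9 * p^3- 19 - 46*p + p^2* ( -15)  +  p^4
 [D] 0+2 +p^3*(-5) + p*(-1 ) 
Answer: A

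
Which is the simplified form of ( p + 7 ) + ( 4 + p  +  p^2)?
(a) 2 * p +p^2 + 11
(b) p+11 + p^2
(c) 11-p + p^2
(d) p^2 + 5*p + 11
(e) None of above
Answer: a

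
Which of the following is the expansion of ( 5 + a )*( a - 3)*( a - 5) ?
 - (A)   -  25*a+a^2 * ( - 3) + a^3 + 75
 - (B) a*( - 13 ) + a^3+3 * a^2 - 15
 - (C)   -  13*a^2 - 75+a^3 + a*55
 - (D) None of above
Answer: A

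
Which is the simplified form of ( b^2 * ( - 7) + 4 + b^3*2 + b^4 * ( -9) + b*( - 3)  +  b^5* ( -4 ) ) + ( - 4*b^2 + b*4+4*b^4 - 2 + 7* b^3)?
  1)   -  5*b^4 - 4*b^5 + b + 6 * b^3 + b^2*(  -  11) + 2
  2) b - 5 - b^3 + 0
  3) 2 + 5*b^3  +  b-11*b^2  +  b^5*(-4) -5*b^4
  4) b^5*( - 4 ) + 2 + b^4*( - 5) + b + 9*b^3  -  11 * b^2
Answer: 4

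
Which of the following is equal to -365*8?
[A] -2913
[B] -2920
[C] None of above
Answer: B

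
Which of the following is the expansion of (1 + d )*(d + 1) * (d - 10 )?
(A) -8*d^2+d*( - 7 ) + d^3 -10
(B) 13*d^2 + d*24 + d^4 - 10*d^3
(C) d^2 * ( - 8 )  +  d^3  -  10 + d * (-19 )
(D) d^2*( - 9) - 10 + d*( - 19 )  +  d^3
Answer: C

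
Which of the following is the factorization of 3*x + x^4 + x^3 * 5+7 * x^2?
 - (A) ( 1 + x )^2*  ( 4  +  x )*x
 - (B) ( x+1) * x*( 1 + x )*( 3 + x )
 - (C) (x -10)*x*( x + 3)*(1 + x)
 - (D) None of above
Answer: B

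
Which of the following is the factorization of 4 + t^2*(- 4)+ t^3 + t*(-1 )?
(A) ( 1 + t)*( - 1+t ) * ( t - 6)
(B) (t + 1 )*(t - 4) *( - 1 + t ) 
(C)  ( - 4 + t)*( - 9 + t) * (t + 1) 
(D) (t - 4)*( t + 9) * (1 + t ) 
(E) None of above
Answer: B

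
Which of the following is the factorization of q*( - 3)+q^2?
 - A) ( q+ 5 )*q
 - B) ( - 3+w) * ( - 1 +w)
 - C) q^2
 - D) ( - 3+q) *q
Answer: D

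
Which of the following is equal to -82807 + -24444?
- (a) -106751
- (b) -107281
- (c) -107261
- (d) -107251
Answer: d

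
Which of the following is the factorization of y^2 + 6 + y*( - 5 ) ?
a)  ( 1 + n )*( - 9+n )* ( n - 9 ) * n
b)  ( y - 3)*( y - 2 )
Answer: b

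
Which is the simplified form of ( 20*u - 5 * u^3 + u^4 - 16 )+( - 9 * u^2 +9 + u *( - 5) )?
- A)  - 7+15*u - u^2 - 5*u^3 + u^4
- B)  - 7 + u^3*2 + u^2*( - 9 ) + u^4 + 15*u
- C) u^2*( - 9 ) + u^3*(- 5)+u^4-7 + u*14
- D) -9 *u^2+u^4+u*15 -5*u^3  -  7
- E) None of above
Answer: D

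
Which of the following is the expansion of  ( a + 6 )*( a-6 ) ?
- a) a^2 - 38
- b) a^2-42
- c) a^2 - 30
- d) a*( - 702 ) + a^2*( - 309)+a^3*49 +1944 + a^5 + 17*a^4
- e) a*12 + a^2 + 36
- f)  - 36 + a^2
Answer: f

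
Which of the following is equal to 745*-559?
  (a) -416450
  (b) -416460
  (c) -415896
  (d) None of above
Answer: d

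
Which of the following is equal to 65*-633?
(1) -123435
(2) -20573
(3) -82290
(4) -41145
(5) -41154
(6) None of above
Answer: 4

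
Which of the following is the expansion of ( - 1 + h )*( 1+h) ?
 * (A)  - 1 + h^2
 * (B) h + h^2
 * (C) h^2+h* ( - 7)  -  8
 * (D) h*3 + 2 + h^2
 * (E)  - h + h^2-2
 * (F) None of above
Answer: A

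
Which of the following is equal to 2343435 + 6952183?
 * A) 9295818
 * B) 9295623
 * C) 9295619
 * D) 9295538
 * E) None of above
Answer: E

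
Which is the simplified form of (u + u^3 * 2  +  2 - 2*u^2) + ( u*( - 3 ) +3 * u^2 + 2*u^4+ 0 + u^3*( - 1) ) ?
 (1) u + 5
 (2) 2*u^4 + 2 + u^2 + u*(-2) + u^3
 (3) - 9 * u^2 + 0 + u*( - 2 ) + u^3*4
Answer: 2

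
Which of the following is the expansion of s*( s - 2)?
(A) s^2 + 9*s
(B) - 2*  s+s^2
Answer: B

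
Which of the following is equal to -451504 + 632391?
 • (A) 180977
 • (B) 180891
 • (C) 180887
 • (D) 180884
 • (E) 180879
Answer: C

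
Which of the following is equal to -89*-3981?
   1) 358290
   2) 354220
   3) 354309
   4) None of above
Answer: 3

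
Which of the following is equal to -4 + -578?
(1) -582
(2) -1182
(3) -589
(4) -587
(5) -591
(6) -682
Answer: 1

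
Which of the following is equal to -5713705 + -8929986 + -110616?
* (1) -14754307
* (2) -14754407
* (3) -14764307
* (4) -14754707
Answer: 1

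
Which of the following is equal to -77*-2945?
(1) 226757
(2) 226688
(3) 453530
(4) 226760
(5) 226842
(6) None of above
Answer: 6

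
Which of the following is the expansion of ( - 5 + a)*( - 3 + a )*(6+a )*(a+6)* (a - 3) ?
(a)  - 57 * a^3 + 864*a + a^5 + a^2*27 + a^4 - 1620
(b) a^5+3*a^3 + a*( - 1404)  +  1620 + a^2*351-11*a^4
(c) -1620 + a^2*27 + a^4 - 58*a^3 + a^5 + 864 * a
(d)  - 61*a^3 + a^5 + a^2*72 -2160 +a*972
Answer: a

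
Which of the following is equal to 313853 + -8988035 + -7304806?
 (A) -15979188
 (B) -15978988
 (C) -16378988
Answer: B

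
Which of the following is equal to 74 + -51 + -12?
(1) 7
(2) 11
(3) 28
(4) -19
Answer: 2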